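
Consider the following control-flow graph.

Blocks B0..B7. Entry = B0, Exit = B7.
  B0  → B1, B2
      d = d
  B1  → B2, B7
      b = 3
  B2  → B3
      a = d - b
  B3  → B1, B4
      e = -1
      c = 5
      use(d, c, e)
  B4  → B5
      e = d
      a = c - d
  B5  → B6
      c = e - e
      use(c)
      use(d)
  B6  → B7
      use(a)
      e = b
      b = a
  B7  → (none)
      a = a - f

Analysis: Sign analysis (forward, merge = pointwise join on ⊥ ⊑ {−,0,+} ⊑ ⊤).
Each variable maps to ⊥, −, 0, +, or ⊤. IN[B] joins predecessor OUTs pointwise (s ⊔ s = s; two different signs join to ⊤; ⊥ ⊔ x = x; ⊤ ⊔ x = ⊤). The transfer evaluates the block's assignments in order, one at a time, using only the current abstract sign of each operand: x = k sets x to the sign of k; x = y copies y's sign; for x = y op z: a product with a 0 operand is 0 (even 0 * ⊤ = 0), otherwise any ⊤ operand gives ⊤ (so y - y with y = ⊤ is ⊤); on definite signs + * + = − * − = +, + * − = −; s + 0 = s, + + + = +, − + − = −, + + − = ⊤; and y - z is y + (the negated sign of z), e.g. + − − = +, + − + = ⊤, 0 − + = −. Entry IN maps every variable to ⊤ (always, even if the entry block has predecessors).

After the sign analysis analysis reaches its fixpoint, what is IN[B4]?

Answer: {a: ⊤, b: ⊤, c: +, d: ⊤, e: -, f: ⊤}

Trace:
Fixpoint table:
  B0:  IN=(all ⊤)  OUT=(all ⊤)
  B1:  IN=(all ⊤)  OUT={b:+; rest ⊤}
  B2:  IN=(all ⊤)  OUT=(all ⊤)
  B3:  IN=(all ⊤)  OUT={c:+, e:-; rest ⊤}
  B4:  IN={c:+, e:-; rest ⊤}  OUT={c:+; rest ⊤}
  B5:  IN={c:+; rest ⊤}  OUT=(all ⊤)
  B6:  IN=(all ⊤)  OUT=(all ⊤)
  B7:  IN=(all ⊤)  OUT=(all ⊤)

Merge at B4: IN[B4] = OUT[B3] = {a: ⊤, b: ⊤, c: +, d: ⊤, e: -, f: ⊤}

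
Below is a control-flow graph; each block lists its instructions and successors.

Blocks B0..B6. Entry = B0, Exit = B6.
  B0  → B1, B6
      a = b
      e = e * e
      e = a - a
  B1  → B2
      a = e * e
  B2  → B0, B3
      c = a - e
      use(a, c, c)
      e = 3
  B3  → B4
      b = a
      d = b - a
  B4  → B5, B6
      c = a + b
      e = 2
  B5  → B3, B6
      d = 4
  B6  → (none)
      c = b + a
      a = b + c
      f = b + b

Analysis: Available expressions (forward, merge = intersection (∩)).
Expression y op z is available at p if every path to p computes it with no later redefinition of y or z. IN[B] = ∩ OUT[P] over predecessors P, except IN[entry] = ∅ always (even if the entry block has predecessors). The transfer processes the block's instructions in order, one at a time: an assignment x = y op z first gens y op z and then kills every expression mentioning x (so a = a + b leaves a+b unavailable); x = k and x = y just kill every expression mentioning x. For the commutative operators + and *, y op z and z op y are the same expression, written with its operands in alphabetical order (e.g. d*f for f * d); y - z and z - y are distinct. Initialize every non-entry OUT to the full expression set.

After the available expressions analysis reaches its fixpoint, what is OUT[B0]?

Answer: {a-a}

Derivation:
Per-block solution:
  B0:  IN={}  OUT={a-a}
  B1:  IN={a-a}  OUT={e*e}
  B2:  IN={e*e}  OUT={}
  B3:  IN={}  OUT={b-a}
  B4:  IN={b-a}  OUT={a+b, b-a}
  B5:  IN={a+b, b-a}  OUT={a+b, b-a}
  B6:  IN={}  OUT={b+b, b+c}

Merge at B0 (entry node, so the boundary value {} is joined with the incoming edge(s)): IN[B0] = {} ∩ OUT[B2] = {}
Applying B0's transfer function to that IN value gives OUT[B0] (row B0 above).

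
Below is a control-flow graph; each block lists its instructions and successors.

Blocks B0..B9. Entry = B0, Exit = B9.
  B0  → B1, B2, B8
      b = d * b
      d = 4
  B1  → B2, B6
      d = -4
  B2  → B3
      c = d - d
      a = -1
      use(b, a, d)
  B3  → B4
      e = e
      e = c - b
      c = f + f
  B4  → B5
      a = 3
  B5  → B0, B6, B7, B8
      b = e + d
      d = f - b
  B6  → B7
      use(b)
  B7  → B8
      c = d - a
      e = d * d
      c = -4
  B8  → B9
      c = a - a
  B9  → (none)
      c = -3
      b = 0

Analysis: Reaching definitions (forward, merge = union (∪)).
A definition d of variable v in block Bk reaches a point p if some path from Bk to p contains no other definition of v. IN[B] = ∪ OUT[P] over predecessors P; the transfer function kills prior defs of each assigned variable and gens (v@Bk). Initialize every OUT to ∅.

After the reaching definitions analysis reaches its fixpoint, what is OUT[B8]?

Answer: {a@B4, b@B0, b@B5, c@B8, d@B0, d@B1, d@B5, e@B3, e@B7}

Working:
Per-block solution:
  B0:   IN={a@B4, b@B5, c@B3, d@B5, e@B3}   OUT={a@B4, b@B0, c@B3, d@B0, e@B3}
  B1:   IN={a@B4, b@B0, c@B3, d@B0, e@B3}   OUT={a@B4, b@B0, c@B3, d@B1, e@B3}
  B2:   IN={a@B4, b@B0, c@B3, d@B0, d@B1, e@B3}   OUT={a@B2, b@B0, c@B2, d@B0, d@B1, e@B3}
  B3:   IN={a@B2, b@B0, c@B2, d@B0, d@B1, e@B3}   OUT={a@B2, b@B0, c@B3, d@B0, d@B1, e@B3}
  B4:   IN={a@B2, b@B0, c@B3, d@B0, d@B1, e@B3}   OUT={a@B4, b@B0, c@B3, d@B0, d@B1, e@B3}
  B5:   IN={a@B4, b@B0, c@B3, d@B0, d@B1, e@B3}   OUT={a@B4, b@B5, c@B3, d@B5, e@B3}
  B6:   IN={a@B4, b@B0, b@B5, c@B3, d@B1, d@B5, e@B3}   OUT={a@B4, b@B0, b@B5, c@B3, d@B1, d@B5, e@B3}
  B7:   IN={a@B4, b@B0, b@B5, c@B3, d@B1, d@B5, e@B3}   OUT={a@B4, b@B0, b@B5, c@B7, d@B1, d@B5, e@B7}
  B8:   IN={a@B4, b@B0, b@B5, c@B3, c@B7, d@B0, d@B1, d@B5, e@B3, e@B7}   OUT={a@B4, b@B0, b@B5, c@B8, d@B0, d@B1, d@B5, e@B3, e@B7}
  B9:   IN={a@B4, b@B0, b@B5, c@B8, d@B0, d@B1, d@B5, e@B3, e@B7}   OUT={a@B4, b@B9, c@B9, d@B0, d@B1, d@B5, e@B3, e@B7}

Merge at B8: IN[B8] = OUT[B0] ⊔ OUT[B5] ⊔ OUT[B7] = {a@B4, b@B0, b@B5, c@B3, c@B7, d@B0, d@B1, d@B5, e@B3, e@B7}
Applying B8's transfer function to that IN value gives OUT[B8] (row B8 above).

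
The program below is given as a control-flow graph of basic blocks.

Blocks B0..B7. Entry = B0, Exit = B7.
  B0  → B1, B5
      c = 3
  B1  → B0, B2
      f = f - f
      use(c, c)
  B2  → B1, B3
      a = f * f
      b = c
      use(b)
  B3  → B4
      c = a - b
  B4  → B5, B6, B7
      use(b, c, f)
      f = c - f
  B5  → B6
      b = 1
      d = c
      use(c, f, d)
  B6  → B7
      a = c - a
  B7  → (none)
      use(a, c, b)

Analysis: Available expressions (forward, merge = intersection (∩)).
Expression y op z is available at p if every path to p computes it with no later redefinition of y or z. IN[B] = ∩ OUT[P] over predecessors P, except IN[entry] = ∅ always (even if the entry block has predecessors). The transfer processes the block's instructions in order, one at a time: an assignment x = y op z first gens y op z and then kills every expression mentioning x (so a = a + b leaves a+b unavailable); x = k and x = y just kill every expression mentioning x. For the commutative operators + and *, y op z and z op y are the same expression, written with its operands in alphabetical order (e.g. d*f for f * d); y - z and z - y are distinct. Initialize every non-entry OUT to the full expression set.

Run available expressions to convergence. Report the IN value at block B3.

Converged values:
  B0:  IN={}  OUT={}
  B1:  IN={}  OUT={}
  B2:  IN={}  OUT={f*f}
  B3:  IN={f*f}  OUT={a-b, f*f}
  B4:  IN={a-b, f*f}  OUT={a-b}
  B5:  IN={}  OUT={}
  B6:  IN={}  OUT={}
  B7:  IN={}  OUT={}

Merge at B3: IN[B3] = OUT[B2] = {f*f}

Answer: {f*f}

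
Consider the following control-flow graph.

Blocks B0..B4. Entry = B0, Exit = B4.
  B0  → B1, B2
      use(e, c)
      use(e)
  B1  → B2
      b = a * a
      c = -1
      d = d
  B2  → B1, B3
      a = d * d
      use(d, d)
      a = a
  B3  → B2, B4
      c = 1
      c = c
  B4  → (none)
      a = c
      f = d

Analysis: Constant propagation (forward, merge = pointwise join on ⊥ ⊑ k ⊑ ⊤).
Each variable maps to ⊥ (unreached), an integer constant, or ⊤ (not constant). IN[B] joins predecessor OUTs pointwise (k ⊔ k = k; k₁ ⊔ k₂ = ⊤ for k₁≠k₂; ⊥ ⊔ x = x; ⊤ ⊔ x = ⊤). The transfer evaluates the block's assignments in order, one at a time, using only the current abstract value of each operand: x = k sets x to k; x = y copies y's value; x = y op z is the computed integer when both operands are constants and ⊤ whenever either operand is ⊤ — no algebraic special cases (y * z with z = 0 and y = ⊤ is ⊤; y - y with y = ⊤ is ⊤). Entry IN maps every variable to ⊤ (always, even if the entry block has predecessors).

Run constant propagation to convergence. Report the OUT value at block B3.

Fixpoint table:
  B0: | IN=(all ⊤) | OUT=(all ⊤)
  B1: | IN=(all ⊤) | OUT={c:-1; rest ⊤}
  B2: | IN=(all ⊤) | OUT=(all ⊤)
  B3: | IN=(all ⊤) | OUT={c:1; rest ⊤}
  B4: | IN={c:1; rest ⊤} | OUT={a:1, c:1; rest ⊤}

Merge at B3: IN[B3] = OUT[B2] = {a: ⊤, b: ⊤, c: ⊤, d: ⊤, e: ⊤, f: ⊤}
Applying B3's transfer function to that IN value gives OUT[B3] (row B3 above).

Answer: {a: ⊤, b: ⊤, c: 1, d: ⊤, e: ⊤, f: ⊤}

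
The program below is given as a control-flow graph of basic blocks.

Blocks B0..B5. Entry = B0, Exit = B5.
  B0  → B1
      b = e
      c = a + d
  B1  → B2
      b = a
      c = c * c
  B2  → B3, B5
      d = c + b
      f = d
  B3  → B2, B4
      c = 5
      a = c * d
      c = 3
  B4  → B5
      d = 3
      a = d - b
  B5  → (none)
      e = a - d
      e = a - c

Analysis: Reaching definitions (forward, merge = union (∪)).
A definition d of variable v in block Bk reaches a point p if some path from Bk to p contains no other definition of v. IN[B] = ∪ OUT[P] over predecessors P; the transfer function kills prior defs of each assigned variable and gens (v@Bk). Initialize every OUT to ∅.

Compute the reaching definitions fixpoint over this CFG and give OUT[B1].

Converged values:
  B0: | IN={} | OUT={b@B0, c@B0}
  B1: | IN={b@B0, c@B0} | OUT={b@B1, c@B1}
  B2: | IN={a@B3, b@B1, c@B1, c@B3, d@B2, f@B2} | OUT={a@B3, b@B1, c@B1, c@B3, d@B2, f@B2}
  B3: | IN={a@B3, b@B1, c@B1, c@B3, d@B2, f@B2} | OUT={a@B3, b@B1, c@B3, d@B2, f@B2}
  B4: | IN={a@B3, b@B1, c@B3, d@B2, f@B2} | OUT={a@B4, b@B1, c@B3, d@B4, f@B2}
  B5: | IN={a@B3, a@B4, b@B1, c@B1, c@B3, d@B2, d@B4, f@B2} | OUT={a@B3, a@B4, b@B1, c@B1, c@B3, d@B2, d@B4, e@B5, f@B2}

Merge at B1: IN[B1] = OUT[B0] = {b@B0, c@B0}
Applying B1's transfer function to that IN value gives OUT[B1] (row B1 above).

Answer: {b@B1, c@B1}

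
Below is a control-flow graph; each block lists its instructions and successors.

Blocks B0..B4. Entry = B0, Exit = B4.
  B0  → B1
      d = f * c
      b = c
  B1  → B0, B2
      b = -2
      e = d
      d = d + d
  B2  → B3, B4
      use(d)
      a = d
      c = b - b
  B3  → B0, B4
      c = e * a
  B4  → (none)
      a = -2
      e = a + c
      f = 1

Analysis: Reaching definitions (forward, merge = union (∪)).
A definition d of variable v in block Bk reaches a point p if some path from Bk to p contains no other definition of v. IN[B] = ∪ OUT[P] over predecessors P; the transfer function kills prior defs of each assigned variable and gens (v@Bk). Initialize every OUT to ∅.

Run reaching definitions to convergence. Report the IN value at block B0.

Answer: {a@B2, b@B1, c@B3, d@B1, e@B1}

Working:
Converged values:
  B0: | IN={a@B2, b@B1, c@B3, d@B1, e@B1} | OUT={a@B2, b@B0, c@B3, d@B0, e@B1}
  B1: | IN={a@B2, b@B0, c@B3, d@B0, e@B1} | OUT={a@B2, b@B1, c@B3, d@B1, e@B1}
  B2: | IN={a@B2, b@B1, c@B3, d@B1, e@B1} | OUT={a@B2, b@B1, c@B2, d@B1, e@B1}
  B3: | IN={a@B2, b@B1, c@B2, d@B1, e@B1} | OUT={a@B2, b@B1, c@B3, d@B1, e@B1}
  B4: | IN={a@B2, b@B1, c@B2, c@B3, d@B1, e@B1} | OUT={a@B4, b@B1, c@B2, c@B3, d@B1, e@B4, f@B4}

Merge at B0 (entry node, so the boundary value {} is joined with the incoming edge(s)): IN[B0] = {} ⊔ OUT[B1] ⊔ OUT[B3] = {a@B2, b@B1, c@B3, d@B1, e@B1}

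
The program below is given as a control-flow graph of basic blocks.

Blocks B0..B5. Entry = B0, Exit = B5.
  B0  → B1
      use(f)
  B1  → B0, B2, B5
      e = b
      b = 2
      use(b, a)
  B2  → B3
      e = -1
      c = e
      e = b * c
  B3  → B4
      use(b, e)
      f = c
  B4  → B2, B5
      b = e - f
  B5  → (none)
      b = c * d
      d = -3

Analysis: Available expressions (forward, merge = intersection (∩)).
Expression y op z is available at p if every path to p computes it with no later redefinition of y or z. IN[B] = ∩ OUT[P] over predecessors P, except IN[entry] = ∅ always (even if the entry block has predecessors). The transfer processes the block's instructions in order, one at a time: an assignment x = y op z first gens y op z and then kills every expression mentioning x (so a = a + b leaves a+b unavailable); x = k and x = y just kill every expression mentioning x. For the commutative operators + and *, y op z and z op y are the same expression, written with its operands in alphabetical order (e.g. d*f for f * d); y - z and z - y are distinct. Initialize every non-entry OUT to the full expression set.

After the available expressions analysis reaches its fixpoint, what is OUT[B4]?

Answer: {e-f}

Derivation:
Per-block solution:
  B0: | IN={} | OUT={}
  B1: | IN={} | OUT={}
  B2: | IN={} | OUT={b*c}
  B3: | IN={b*c} | OUT={b*c}
  B4: | IN={b*c} | OUT={e-f}
  B5: | IN={} | OUT={}

Merge at B4: IN[B4] = OUT[B3] = {b*c}
Applying B4's transfer function to that IN value gives OUT[B4] (row B4 above).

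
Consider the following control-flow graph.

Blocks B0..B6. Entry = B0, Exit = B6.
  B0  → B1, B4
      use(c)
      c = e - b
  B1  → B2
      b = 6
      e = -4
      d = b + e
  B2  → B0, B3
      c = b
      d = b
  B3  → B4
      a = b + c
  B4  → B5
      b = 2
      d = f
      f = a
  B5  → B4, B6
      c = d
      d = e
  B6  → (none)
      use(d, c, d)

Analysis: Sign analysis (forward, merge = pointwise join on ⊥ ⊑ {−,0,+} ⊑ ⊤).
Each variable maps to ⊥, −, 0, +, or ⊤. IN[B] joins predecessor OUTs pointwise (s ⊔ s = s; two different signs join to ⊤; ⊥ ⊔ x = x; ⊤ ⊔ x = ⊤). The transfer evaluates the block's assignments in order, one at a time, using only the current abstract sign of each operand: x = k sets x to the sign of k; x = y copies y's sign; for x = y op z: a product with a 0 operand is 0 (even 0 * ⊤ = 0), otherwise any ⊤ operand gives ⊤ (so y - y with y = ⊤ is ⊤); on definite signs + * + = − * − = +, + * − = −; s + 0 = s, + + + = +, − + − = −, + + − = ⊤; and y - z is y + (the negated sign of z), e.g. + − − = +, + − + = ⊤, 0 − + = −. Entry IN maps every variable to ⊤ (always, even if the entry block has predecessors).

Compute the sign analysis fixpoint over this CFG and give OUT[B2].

Answer: {a: ⊤, b: +, c: +, d: +, e: -, f: ⊤}

Working:
Converged values:
  B0: | IN=(all ⊤) | OUT=(all ⊤)
  B1: | IN=(all ⊤) | OUT={b:+, e:-; rest ⊤}
  B2: | IN={b:+, e:-; rest ⊤} | OUT={b:+, c:+, d:+, e:-; rest ⊤}
  B3: | IN={b:+, c:+, d:+, e:-; rest ⊤} | OUT={a:+, b:+, c:+, d:+, e:-; rest ⊤}
  B4: | IN=(all ⊤) | OUT={b:+; rest ⊤}
  B5: | IN={b:+; rest ⊤} | OUT={b:+; rest ⊤}
  B6: | IN={b:+; rest ⊤} | OUT={b:+; rest ⊤}

Merge at B2: IN[B2] = OUT[B1] = {a: ⊤, b: +, c: ⊤, d: ⊤, e: -, f: ⊤}
Applying B2's transfer function to that IN value gives OUT[B2] (row B2 above).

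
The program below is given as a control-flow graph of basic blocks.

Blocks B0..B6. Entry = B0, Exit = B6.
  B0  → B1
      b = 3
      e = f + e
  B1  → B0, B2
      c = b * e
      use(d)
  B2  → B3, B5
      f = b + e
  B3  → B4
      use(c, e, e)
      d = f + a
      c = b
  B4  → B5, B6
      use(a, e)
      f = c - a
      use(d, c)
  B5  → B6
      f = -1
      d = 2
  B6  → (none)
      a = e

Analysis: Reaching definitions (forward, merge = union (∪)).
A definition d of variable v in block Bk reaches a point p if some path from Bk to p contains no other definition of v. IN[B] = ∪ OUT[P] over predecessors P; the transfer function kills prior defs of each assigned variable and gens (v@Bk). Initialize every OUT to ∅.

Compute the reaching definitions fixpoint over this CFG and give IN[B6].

Converged values:
  B0:  IN={b@B0, c@B1, e@B0}  OUT={b@B0, c@B1, e@B0}
  B1:  IN={b@B0, c@B1, e@B0}  OUT={b@B0, c@B1, e@B0}
  B2:  IN={b@B0, c@B1, e@B0}  OUT={b@B0, c@B1, e@B0, f@B2}
  B3:  IN={b@B0, c@B1, e@B0, f@B2}  OUT={b@B0, c@B3, d@B3, e@B0, f@B2}
  B4:  IN={b@B0, c@B3, d@B3, e@B0, f@B2}  OUT={b@B0, c@B3, d@B3, e@B0, f@B4}
  B5:  IN={b@B0, c@B1, c@B3, d@B3, e@B0, f@B2, f@B4}  OUT={b@B0, c@B1, c@B3, d@B5, e@B0, f@B5}
  B6:  IN={b@B0, c@B1, c@B3, d@B3, d@B5, e@B0, f@B4, f@B5}  OUT={a@B6, b@B0, c@B1, c@B3, d@B3, d@B5, e@B0, f@B4, f@B5}

Merge at B6: IN[B6] = OUT[B4] ⊔ OUT[B5] = {b@B0, c@B1, c@B3, d@B3, d@B5, e@B0, f@B4, f@B5}

Answer: {b@B0, c@B1, c@B3, d@B3, d@B5, e@B0, f@B4, f@B5}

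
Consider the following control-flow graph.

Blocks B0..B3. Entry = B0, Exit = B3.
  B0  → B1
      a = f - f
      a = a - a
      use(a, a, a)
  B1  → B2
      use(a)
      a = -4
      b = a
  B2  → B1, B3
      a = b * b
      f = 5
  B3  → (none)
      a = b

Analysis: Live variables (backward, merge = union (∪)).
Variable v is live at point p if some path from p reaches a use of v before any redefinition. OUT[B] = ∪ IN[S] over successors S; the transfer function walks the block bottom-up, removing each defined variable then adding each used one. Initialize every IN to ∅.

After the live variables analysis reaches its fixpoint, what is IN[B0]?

Answer: {f}

Trace:
Per-block solution:
  B0:   IN={f}   OUT={a}
  B1:   IN={a}   OUT={b}
  B2:   IN={b}   OUT={a, b}
  B3:   IN={b}   OUT={}

Merge at B0: OUT[B0] = IN[B1] = {a}
Applying B0's transfer function to that OUT value gives IN[B0] (row B0 above).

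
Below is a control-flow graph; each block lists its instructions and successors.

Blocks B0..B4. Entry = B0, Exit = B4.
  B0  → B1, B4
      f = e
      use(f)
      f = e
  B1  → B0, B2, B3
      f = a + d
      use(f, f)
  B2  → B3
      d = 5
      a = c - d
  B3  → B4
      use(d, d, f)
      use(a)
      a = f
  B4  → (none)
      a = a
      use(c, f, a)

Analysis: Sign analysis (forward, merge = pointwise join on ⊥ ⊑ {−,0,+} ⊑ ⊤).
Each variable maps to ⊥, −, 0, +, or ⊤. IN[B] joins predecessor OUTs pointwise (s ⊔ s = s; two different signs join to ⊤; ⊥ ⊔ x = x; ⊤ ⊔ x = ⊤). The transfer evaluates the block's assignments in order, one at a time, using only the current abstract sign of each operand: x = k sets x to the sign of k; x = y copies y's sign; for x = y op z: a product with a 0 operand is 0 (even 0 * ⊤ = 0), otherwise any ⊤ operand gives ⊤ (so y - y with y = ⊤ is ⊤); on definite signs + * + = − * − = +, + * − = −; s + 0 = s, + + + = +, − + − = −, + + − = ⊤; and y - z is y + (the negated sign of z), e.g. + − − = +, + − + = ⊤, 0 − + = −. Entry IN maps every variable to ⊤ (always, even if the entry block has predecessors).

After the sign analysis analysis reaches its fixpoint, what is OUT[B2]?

Converged values:
  B0:  IN=(all ⊤)  OUT=(all ⊤)
  B1:  IN=(all ⊤)  OUT=(all ⊤)
  B2:  IN=(all ⊤)  OUT={d:+; rest ⊤}
  B3:  IN=(all ⊤)  OUT=(all ⊤)
  B4:  IN=(all ⊤)  OUT=(all ⊤)

Merge at B2: IN[B2] = OUT[B1] = {a: ⊤, b: ⊤, c: ⊤, d: ⊤, e: ⊤, f: ⊤}
Applying B2's transfer function to that IN value gives OUT[B2] (row B2 above).

Answer: {a: ⊤, b: ⊤, c: ⊤, d: +, e: ⊤, f: ⊤}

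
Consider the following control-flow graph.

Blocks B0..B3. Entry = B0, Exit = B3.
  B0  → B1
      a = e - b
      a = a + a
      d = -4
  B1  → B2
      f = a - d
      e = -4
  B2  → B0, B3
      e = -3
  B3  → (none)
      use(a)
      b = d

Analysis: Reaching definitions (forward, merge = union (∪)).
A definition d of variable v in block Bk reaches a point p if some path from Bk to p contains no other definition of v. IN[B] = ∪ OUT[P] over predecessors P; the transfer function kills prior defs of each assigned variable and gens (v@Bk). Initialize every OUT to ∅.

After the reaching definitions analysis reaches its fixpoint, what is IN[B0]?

Fixpoint table:
  B0:  IN={a@B0, d@B0, e@B2, f@B1}  OUT={a@B0, d@B0, e@B2, f@B1}
  B1:  IN={a@B0, d@B0, e@B2, f@B1}  OUT={a@B0, d@B0, e@B1, f@B1}
  B2:  IN={a@B0, d@B0, e@B1, f@B1}  OUT={a@B0, d@B0, e@B2, f@B1}
  B3:  IN={a@B0, d@B0, e@B2, f@B1}  OUT={a@B0, b@B3, d@B0, e@B2, f@B1}

Merge at B0 (entry node, so the boundary value {} is joined with the incoming edge(s)): IN[B0] = {} ⊔ OUT[B2] = {a@B0, d@B0, e@B2, f@B1}

Answer: {a@B0, d@B0, e@B2, f@B1}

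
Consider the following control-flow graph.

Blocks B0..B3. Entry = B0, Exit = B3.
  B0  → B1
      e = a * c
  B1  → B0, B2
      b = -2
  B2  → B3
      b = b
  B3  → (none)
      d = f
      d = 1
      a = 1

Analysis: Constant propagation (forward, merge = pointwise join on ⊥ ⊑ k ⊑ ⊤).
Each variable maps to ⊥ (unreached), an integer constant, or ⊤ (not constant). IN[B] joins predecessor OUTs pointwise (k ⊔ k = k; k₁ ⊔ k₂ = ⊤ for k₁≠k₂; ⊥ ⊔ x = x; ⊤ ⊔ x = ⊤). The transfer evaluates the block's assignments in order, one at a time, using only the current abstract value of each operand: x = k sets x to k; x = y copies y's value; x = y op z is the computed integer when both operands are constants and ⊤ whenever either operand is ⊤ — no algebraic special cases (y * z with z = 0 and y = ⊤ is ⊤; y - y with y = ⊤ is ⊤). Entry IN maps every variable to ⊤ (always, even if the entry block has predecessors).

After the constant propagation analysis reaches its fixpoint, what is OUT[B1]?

Answer: {a: ⊤, b: -2, c: ⊤, d: ⊤, e: ⊤, f: ⊤}

Working:
Converged values:
  B0:   IN=(all ⊤)   OUT=(all ⊤)
  B1:   IN=(all ⊤)   OUT={b:-2; rest ⊤}
  B2:   IN={b:-2; rest ⊤}   OUT={b:-2; rest ⊤}
  B3:   IN={b:-2; rest ⊤}   OUT={a:1, b:-2, d:1; rest ⊤}

Merge at B1: IN[B1] = OUT[B0] = {a: ⊤, b: ⊤, c: ⊤, d: ⊤, e: ⊤, f: ⊤}
Applying B1's transfer function to that IN value gives OUT[B1] (row B1 above).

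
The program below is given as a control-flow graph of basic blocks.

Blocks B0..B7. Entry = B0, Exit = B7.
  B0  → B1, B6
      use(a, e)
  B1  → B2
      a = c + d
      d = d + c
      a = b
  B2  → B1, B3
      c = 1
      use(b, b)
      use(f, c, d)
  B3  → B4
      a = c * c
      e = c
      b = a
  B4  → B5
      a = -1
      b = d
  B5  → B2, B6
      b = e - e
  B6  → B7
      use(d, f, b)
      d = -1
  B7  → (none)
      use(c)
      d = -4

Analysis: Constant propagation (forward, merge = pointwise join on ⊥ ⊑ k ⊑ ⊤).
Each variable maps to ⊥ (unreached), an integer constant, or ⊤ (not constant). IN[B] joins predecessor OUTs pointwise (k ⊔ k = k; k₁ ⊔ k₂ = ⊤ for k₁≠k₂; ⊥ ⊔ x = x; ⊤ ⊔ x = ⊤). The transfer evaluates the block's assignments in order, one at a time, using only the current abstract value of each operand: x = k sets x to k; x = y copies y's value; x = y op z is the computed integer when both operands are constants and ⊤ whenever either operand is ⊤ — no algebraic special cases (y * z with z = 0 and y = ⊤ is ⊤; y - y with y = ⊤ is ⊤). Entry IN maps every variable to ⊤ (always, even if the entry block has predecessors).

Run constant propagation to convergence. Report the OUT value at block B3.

Fixpoint table:
  B0:  IN=(all ⊤)  OUT=(all ⊤)
  B1:  IN=(all ⊤)  OUT=(all ⊤)
  B2:  IN=(all ⊤)  OUT={c:1; rest ⊤}
  B3:  IN={c:1; rest ⊤}  OUT={a:1, b:1, c:1, e:1; rest ⊤}
  B4:  IN={a:1, b:1, c:1, e:1; rest ⊤}  OUT={a:-1, c:1, e:1; rest ⊤}
  B5:  IN={a:-1, c:1, e:1; rest ⊤}  OUT={a:-1, b:0, c:1, e:1; rest ⊤}
  B6:  IN=(all ⊤)  OUT={d:-1; rest ⊤}
  B7:  IN={d:-1; rest ⊤}  OUT={d:-4; rest ⊤}

Merge at B3: IN[B3] = OUT[B2] = {a: ⊤, b: ⊤, c: 1, d: ⊤, e: ⊤, f: ⊤}
Applying B3's transfer function to that IN value gives OUT[B3] (row B3 above).

Answer: {a: 1, b: 1, c: 1, d: ⊤, e: 1, f: ⊤}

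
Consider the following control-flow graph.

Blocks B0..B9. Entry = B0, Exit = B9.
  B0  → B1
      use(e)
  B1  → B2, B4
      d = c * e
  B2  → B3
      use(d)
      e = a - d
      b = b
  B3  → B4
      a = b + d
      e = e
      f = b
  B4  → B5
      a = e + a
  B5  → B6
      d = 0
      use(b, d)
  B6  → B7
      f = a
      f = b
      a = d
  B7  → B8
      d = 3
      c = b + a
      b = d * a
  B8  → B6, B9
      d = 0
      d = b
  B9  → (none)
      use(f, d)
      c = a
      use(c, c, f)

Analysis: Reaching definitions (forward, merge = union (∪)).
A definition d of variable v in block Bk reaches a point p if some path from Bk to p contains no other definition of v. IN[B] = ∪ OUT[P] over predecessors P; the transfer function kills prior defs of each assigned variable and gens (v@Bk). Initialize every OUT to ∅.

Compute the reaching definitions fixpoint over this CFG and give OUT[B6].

Answer: {a@B6, b@B2, b@B7, c@B7, d@B5, d@B8, e@B3, f@B6}

Trace:
Per-block solution:
  B0:   IN={}   OUT={}
  B1:   IN={}   OUT={d@B1}
  B2:   IN={d@B1}   OUT={b@B2, d@B1, e@B2}
  B3:   IN={b@B2, d@B1, e@B2}   OUT={a@B3, b@B2, d@B1, e@B3, f@B3}
  B4:   IN={a@B3, b@B2, d@B1, e@B3, f@B3}   OUT={a@B4, b@B2, d@B1, e@B3, f@B3}
  B5:   IN={a@B4, b@B2, d@B1, e@B3, f@B3}   OUT={a@B4, b@B2, d@B5, e@B3, f@B3}
  B6:   IN={a@B4, a@B6, b@B2, b@B7, c@B7, d@B5, d@B8, e@B3, f@B3, f@B6}   OUT={a@B6, b@B2, b@B7, c@B7, d@B5, d@B8, e@B3, f@B6}
  B7:   IN={a@B6, b@B2, b@B7, c@B7, d@B5, d@B8, e@B3, f@B6}   OUT={a@B6, b@B7, c@B7, d@B7, e@B3, f@B6}
  B8:   IN={a@B6, b@B7, c@B7, d@B7, e@B3, f@B6}   OUT={a@B6, b@B7, c@B7, d@B8, e@B3, f@B6}
  B9:   IN={a@B6, b@B7, c@B7, d@B8, e@B3, f@B6}   OUT={a@B6, b@B7, c@B9, d@B8, e@B3, f@B6}

Merge at B6: IN[B6] = OUT[B5] ⊔ OUT[B8] = {a@B4, a@B6, b@B2, b@B7, c@B7, d@B5, d@B8, e@B3, f@B3, f@B6}
Applying B6's transfer function to that IN value gives OUT[B6] (row B6 above).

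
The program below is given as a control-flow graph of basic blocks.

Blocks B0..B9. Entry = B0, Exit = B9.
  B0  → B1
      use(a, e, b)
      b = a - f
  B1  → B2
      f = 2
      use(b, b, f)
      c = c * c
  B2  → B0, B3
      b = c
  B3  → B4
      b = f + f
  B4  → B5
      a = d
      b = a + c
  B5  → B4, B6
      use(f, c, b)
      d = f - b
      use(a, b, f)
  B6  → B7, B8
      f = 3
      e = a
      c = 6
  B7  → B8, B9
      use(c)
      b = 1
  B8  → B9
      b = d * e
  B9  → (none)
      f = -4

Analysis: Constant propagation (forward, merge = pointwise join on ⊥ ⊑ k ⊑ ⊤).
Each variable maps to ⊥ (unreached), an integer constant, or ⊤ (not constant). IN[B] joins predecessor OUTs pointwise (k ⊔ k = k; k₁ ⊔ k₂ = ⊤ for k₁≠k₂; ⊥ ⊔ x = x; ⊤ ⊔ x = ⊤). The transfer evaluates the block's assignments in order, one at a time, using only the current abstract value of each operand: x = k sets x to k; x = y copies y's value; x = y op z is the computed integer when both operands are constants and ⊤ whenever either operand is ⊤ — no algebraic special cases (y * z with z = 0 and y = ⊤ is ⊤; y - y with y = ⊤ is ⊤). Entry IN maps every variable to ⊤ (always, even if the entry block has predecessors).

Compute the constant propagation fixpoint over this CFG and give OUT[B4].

Per-block solution:
  B0: | IN=(all ⊤) | OUT=(all ⊤)
  B1: | IN=(all ⊤) | OUT={f:2; rest ⊤}
  B2: | IN={f:2; rest ⊤} | OUT={f:2; rest ⊤}
  B3: | IN={f:2; rest ⊤} | OUT={b:4, f:2; rest ⊤}
  B4: | IN={f:2; rest ⊤} | OUT={f:2; rest ⊤}
  B5: | IN={f:2; rest ⊤} | OUT={f:2; rest ⊤}
  B6: | IN={f:2; rest ⊤} | OUT={c:6, f:3; rest ⊤}
  B7: | IN={c:6, f:3; rest ⊤} | OUT={b:1, c:6, f:3; rest ⊤}
  B8: | IN={c:6, f:3; rest ⊤} | OUT={c:6, f:3; rest ⊤}
  B9: | IN={c:6, f:3; rest ⊤} | OUT={c:6, f:-4; rest ⊤}

Merge at B4: IN[B4] = OUT[B3] ⊔ OUT[B5] = {a: ⊤, b: ⊤, c: ⊤, d: ⊤, e: ⊤, f: 2}
Applying B4's transfer function to that IN value gives OUT[B4] (row B4 above).

Answer: {a: ⊤, b: ⊤, c: ⊤, d: ⊤, e: ⊤, f: 2}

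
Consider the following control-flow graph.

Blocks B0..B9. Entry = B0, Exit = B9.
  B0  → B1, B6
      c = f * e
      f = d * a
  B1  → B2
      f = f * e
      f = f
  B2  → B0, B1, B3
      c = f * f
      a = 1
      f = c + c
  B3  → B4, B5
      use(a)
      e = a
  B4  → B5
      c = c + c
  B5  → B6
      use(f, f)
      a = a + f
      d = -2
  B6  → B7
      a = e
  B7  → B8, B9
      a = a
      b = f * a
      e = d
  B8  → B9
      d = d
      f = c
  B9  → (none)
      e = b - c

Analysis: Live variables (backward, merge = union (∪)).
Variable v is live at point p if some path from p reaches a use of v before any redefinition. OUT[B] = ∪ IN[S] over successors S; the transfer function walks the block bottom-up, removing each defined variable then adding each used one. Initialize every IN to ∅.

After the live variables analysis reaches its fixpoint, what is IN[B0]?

Answer: {a, d, e, f}

Trace:
Fixpoint table:
  B0:  IN={a, d, e, f}  OUT={c, d, e, f}
  B1:  IN={d, e, f}  OUT={d, e, f}
  B2:  IN={d, e, f}  OUT={a, c, d, e, f}
  B3:  IN={a, c, f}  OUT={a, c, e, f}
  B4:  IN={a, c, e, f}  OUT={a, c, e, f}
  B5:  IN={a, c, e, f}  OUT={c, d, e, f}
  B6:  IN={c, d, e, f}  OUT={a, c, d, f}
  B7:  IN={a, c, d, f}  OUT={b, c, d}
  B8:  IN={b, c, d}  OUT={b, c}
  B9:  IN={b, c}  OUT={}

Merge at B0: OUT[B0] = IN[B1] ⊔ IN[B6] = {c, d, e, f}
Applying B0's transfer function to that OUT value gives IN[B0] (row B0 above).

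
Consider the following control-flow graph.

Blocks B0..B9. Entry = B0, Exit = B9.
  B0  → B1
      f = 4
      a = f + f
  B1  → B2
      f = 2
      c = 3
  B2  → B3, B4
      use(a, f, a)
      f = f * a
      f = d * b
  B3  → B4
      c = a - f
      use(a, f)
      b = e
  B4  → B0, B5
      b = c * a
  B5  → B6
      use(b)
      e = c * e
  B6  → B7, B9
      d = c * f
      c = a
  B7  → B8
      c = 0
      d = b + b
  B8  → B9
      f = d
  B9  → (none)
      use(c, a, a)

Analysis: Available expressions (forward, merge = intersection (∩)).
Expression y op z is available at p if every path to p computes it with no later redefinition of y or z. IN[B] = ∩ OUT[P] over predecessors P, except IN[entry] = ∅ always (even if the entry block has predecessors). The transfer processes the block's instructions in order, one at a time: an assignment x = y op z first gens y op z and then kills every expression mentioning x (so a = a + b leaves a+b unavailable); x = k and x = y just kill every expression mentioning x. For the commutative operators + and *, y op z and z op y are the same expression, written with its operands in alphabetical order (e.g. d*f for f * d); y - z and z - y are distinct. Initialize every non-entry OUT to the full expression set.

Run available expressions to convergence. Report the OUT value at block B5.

Per-block solution:
  B0: | IN={} | OUT={f+f}
  B1: | IN={f+f} | OUT={}
  B2: | IN={} | OUT={b*d}
  B3: | IN={b*d} | OUT={a-f}
  B4: | IN={} | OUT={a*c}
  B5: | IN={a*c} | OUT={a*c}
  B6: | IN={a*c} | OUT={}
  B7: | IN={} | OUT={b+b}
  B8: | IN={b+b} | OUT={b+b}
  B9: | IN={} | OUT={}

Merge at B5: IN[B5] = OUT[B4] = {a*c}
Applying B5's transfer function to that IN value gives OUT[B5] (row B5 above).

Answer: {a*c}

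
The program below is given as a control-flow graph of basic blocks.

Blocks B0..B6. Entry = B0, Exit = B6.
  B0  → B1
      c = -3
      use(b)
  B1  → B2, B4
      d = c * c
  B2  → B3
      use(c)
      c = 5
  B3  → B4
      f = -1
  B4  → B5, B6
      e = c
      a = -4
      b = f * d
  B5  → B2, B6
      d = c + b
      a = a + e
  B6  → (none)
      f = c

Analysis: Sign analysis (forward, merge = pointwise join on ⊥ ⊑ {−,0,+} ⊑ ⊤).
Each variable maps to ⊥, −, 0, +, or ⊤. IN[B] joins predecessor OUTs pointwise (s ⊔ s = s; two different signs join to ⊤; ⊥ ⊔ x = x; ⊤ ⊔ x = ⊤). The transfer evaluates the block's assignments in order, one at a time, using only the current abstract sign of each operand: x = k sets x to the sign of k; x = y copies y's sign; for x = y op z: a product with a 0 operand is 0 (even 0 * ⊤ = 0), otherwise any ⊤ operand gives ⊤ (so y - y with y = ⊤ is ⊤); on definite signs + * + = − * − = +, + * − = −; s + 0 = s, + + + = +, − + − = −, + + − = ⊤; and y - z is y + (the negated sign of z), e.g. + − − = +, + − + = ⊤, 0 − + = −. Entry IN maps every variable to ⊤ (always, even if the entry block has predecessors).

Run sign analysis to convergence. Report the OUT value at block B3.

Answer: {a: ⊤, b: ⊤, c: +, d: ⊤, e: ⊤, f: -}

Derivation:
Fixpoint table:
  B0: | IN=(all ⊤) | OUT={c:-; rest ⊤}
  B1: | IN={c:-; rest ⊤} | OUT={c:-, d:+; rest ⊤}
  B2: | IN=(all ⊤) | OUT={c:+; rest ⊤}
  B3: | IN={c:+; rest ⊤} | OUT={c:+, f:-; rest ⊤}
  B4: | IN=(all ⊤) | OUT={a:-; rest ⊤}
  B5: | IN={a:-; rest ⊤} | OUT=(all ⊤)
  B6: | IN=(all ⊤) | OUT=(all ⊤)

Merge at B3: IN[B3] = OUT[B2] = {a: ⊤, b: ⊤, c: +, d: ⊤, e: ⊤, f: ⊤}
Applying B3's transfer function to that IN value gives OUT[B3] (row B3 above).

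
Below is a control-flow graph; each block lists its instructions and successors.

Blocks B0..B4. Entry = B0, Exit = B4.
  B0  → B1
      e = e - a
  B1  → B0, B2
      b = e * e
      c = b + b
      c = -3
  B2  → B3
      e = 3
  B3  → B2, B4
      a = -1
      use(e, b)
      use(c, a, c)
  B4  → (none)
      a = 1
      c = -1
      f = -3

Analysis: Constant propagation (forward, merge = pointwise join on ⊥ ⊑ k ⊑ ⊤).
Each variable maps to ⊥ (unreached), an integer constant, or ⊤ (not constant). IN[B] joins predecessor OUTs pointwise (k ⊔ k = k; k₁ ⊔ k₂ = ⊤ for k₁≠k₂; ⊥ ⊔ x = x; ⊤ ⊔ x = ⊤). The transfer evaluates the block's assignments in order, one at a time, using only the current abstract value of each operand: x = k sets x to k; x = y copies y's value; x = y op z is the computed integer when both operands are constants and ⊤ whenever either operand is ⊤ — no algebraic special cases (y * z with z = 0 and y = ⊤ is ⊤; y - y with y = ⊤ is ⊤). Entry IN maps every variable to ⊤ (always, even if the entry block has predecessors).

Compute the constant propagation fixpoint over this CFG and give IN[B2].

Per-block solution:
  B0:  IN=(all ⊤)  OUT=(all ⊤)
  B1:  IN=(all ⊤)  OUT={c:-3; rest ⊤}
  B2:  IN={c:-3; rest ⊤}  OUT={c:-3, e:3; rest ⊤}
  B3:  IN={c:-3, e:3; rest ⊤}  OUT={a:-1, c:-3, e:3; rest ⊤}
  B4:  IN={a:-1, c:-3, e:3; rest ⊤}  OUT={a:1, c:-1, e:3, f:-3; rest ⊤}

Merge at B2: IN[B2] = OUT[B1] ⊔ OUT[B3] = {a: ⊤, b: ⊤, c: -3, d: ⊤, e: ⊤, f: ⊤}

Answer: {a: ⊤, b: ⊤, c: -3, d: ⊤, e: ⊤, f: ⊤}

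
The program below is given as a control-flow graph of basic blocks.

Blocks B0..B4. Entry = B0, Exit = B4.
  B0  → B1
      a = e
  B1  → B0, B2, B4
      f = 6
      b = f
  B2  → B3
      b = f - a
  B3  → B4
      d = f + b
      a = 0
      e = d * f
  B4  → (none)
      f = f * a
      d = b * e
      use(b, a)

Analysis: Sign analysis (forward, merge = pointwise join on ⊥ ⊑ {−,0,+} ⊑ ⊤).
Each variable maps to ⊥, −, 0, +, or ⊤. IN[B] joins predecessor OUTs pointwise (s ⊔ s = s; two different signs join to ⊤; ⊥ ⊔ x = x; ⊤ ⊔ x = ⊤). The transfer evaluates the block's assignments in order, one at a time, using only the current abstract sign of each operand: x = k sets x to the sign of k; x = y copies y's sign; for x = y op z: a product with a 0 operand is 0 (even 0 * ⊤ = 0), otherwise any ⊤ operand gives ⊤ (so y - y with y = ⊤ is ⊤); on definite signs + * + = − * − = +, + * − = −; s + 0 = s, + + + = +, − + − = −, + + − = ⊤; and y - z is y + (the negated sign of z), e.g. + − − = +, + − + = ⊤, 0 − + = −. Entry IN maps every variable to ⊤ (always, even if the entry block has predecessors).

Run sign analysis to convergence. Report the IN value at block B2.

Answer: {a: ⊤, b: +, c: ⊤, d: ⊤, e: ⊤, f: +}

Working:
Fixpoint table:
  B0:   IN=(all ⊤)   OUT=(all ⊤)
  B1:   IN=(all ⊤)   OUT={b:+, f:+; rest ⊤}
  B2:   IN={b:+, f:+; rest ⊤}   OUT={f:+; rest ⊤}
  B3:   IN={f:+; rest ⊤}   OUT={a:0, f:+; rest ⊤}
  B4:   IN={f:+; rest ⊤}   OUT=(all ⊤)

Merge at B2: IN[B2] = OUT[B1] = {a: ⊤, b: +, c: ⊤, d: ⊤, e: ⊤, f: +}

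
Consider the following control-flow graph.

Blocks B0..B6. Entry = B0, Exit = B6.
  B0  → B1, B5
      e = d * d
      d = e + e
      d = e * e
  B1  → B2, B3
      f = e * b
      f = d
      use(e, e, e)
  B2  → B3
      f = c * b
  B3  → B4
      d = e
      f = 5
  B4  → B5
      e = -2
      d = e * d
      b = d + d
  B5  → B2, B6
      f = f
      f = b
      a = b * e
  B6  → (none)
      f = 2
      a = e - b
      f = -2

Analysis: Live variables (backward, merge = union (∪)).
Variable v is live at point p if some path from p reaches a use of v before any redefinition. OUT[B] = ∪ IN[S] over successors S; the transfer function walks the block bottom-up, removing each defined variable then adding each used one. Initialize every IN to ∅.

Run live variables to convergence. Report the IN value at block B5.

Fixpoint table:
  B0:   IN={b, c, d, f}   OUT={b, c, d, e, f}
  B1:   IN={b, c, d, e}   OUT={b, c, e}
  B2:   IN={b, c, e}   OUT={c, e}
  B3:   IN={c, e}   OUT={c, d, f}
  B4:   IN={c, d, f}   OUT={b, c, e, f}
  B5:   IN={b, c, e, f}   OUT={b, c, e}
  B6:   IN={b, e}   OUT={}

Merge at B5: OUT[B5] = IN[B2] ⊔ IN[B6] = {b, c, e}
Applying B5's transfer function to that OUT value gives IN[B5] (row B5 above).

Answer: {b, c, e, f}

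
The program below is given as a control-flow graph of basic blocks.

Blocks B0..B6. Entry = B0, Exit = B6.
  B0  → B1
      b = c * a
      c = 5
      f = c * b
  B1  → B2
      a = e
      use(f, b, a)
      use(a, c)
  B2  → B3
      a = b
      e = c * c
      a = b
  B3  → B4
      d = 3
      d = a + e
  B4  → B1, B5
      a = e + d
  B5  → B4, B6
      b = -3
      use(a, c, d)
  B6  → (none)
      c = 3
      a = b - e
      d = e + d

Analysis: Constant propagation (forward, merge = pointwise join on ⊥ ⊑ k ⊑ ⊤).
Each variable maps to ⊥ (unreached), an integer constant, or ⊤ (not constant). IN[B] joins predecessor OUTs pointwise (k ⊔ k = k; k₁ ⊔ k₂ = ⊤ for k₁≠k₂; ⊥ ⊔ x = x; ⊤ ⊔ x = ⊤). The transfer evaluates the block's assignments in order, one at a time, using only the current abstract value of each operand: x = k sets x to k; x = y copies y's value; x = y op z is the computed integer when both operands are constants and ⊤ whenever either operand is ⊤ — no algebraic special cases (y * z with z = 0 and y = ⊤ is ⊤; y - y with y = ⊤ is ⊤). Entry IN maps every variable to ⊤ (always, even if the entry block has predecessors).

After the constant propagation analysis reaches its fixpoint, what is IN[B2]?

Fixpoint table:
  B0: | IN=(all ⊤) | OUT={c:5; rest ⊤}
  B1: | IN={c:5; rest ⊤} | OUT={c:5; rest ⊤}
  B2: | IN={c:5; rest ⊤} | OUT={c:5, e:25; rest ⊤}
  B3: | IN={c:5, e:25; rest ⊤} | OUT={c:5, e:25; rest ⊤}
  B4: | IN={c:5, e:25; rest ⊤} | OUT={c:5, e:25; rest ⊤}
  B5: | IN={c:5, e:25; rest ⊤} | OUT={b:-3, c:5, e:25; rest ⊤}
  B6: | IN={b:-3, c:5, e:25; rest ⊤} | OUT={a:-28, b:-3, c:3, e:25; rest ⊤}

Merge at B2: IN[B2] = OUT[B1] = {a: ⊤, b: ⊤, c: 5, d: ⊤, e: ⊤, f: ⊤}

Answer: {a: ⊤, b: ⊤, c: 5, d: ⊤, e: ⊤, f: ⊤}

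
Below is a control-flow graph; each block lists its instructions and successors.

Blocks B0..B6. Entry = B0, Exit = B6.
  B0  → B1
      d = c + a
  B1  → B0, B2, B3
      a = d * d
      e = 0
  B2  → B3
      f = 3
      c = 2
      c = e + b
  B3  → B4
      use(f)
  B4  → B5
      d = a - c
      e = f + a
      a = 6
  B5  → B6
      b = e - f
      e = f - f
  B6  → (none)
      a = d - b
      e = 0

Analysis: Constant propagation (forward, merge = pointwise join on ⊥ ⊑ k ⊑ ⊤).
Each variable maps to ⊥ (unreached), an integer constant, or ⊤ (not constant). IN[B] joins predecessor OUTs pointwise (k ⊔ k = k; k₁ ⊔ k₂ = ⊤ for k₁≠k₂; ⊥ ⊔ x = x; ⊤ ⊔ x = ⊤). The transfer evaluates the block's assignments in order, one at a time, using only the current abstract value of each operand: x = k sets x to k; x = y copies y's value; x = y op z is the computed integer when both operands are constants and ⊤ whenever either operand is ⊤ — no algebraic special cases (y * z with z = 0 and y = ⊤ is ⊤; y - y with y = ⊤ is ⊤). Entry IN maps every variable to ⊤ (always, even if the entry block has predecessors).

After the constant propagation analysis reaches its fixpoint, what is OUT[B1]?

Answer: {a: ⊤, b: ⊤, c: ⊤, d: ⊤, e: 0, f: ⊤}

Trace:
Per-block solution:
  B0: | IN=(all ⊤) | OUT=(all ⊤)
  B1: | IN=(all ⊤) | OUT={e:0; rest ⊤}
  B2: | IN={e:0; rest ⊤} | OUT={e:0, f:3; rest ⊤}
  B3: | IN={e:0; rest ⊤} | OUT={e:0; rest ⊤}
  B4: | IN={e:0; rest ⊤} | OUT={a:6; rest ⊤}
  B5: | IN={a:6; rest ⊤} | OUT={a:6; rest ⊤}
  B6: | IN={a:6; rest ⊤} | OUT={e:0; rest ⊤}

Merge at B1: IN[B1] = OUT[B0] = {a: ⊤, b: ⊤, c: ⊤, d: ⊤, e: ⊤, f: ⊤}
Applying B1's transfer function to that IN value gives OUT[B1] (row B1 above).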